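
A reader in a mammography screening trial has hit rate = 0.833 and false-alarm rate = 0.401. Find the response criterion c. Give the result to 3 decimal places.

c = -0.358

Φ⁻¹(H) = 0.9661
Φ⁻¹(FA) = -0.2508
c = −½·[z(H) + z(FA)] = −0.5 × (0.9661 + (-0.2508)) = -0.35765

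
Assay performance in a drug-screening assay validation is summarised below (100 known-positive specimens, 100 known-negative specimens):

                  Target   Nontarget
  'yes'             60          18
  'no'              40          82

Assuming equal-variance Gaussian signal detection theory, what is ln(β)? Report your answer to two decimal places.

H = 60/100 = 0.6000
FA = 18/100 = 0.1800
Φ⁻¹(0.6000) = 0.253, Φ⁻¹(0.1800) = -0.915
ln β = −½·[z(H)² − z(FA)²] = −0.5 × (0.064 − 0.837) = 0.3865

ln β = 0.39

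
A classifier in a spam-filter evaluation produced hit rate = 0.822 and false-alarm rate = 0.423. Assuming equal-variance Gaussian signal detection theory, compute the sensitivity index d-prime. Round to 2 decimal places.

z(0.822) = 0.923, z(0.423) = -0.194
d' = z(H) − z(FA) = 0.923 − (-0.194) = 1.117

d-prime = 1.12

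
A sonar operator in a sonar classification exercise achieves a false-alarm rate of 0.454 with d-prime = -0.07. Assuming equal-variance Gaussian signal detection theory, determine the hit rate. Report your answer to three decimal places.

hit rate = 0.426

z(false-alarm rate) = z(0.454) = -0.1156
z(H) = z(FA) + d' = -0.1156 + (-0.07) = -0.1856
hit rate = Φ(-0.1856) = 0.4264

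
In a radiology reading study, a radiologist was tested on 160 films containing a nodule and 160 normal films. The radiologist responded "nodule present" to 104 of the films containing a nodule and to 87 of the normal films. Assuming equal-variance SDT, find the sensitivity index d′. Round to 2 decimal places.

d′ = 0.28

H = 104/160 = 0.6500
FA = 87/160 = 0.5437
Φ⁻¹(H) = Φ⁻¹(0.6500) = 0.3853
Φ⁻¹(FA) = Φ⁻¹(0.5437) = 0.1098
d' = z(H) − z(FA) = 0.3853 − 0.1098 = 0.2755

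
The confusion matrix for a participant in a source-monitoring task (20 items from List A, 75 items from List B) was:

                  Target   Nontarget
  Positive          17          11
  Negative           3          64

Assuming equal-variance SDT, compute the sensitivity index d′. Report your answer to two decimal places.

H = 17/20 = 0.8500
FA = 11/75 = 0.1467
z(0.8500) = 1.0364, z(0.1467) = -1.0507
d' = z(H) − z(FA) = 1.0364 − (-1.0507) = 2.0871

d′ = 2.09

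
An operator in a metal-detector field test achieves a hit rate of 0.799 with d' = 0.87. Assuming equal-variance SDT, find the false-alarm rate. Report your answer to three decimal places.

false-alarm rate = 0.487

z(hit rate) = z(0.799) = 0.8381
z(FA) = z(H) − d' = 0.8381 − 0.87 = -0.0319
false-alarm rate = Φ(-0.0319) = 0.4873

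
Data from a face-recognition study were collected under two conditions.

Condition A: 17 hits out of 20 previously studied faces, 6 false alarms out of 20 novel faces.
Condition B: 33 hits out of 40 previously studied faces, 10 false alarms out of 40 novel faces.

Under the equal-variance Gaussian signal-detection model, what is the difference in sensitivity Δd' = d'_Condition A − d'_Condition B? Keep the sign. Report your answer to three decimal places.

Condition A: z(0.8500) = 1.0364, z(0.3000) = -0.5244, d' = 1.5608
Condition B: z(0.8250) = 0.9346, z(0.2500) = -0.6745, d' = 1.6091
Δd' = d'_Condition A − d'_Condition B = 1.5608 − 1.6091 = -0.0483
Condition B has the higher sensitivity.

Δd' = -0.048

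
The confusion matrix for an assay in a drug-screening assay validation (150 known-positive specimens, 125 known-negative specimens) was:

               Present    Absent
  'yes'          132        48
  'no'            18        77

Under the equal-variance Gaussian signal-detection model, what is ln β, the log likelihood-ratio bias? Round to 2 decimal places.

H = 132/150 = 0.8800
FA = 48/125 = 0.3840
z(H) = z(0.8800) = 1.175
z(FA) = z(0.3840) = -0.295
ln β = −½·[z(H)² − z(FA)²] = −0.5 × (1.381 − 0.087) = -0.647

ln β = -0.65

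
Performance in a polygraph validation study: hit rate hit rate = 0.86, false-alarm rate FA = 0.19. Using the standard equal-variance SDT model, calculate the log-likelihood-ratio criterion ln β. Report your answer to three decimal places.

Φ⁻¹(H) = Φ⁻¹(0.86) = 1.0803
Φ⁻¹(FA) = Φ⁻¹(0.19) = -0.8779
ln β = −½·[z(H)² − z(FA)²] = −0.5 × (1.1670 − 0.7707) = -0.19815

ln β = -0.198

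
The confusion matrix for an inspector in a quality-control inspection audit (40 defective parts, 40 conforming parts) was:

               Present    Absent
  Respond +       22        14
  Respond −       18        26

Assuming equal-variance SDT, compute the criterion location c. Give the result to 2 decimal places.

c = 0.13

H = 22/40 = 0.5500
FA = 14/40 = 0.3500
z(H) = 0.126
z(FA) = -0.385
c = −½·[z(H) + z(FA)] = −0.5 × (0.126 + (-0.385)) = 0.1295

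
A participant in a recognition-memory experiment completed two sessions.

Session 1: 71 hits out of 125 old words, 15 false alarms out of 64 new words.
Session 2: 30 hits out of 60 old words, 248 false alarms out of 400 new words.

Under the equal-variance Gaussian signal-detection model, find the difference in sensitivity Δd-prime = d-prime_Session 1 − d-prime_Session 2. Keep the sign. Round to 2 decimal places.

Session 1: z(0.5680) = 0.171, z(0.2344) = -0.724, d' = 0.895
Session 2: z(0.5000) = 0.000, z(0.6200) = 0.305, d' = -0.305
Δd' = d'_Session 1 − d'_Session 2 = 0.895 − (-0.305) = 1.200
Session 1 has the higher sensitivity.

Δd-prime = 1.20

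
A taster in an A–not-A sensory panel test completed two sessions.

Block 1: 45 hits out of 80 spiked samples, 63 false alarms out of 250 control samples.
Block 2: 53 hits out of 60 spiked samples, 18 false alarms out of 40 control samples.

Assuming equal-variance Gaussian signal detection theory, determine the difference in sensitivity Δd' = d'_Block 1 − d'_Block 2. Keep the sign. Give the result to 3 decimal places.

Δd' = -0.492

Block 1: z(0.5625) = 0.1573, z(0.2520) = -0.6682, d' = 0.8255
Block 2: z(0.8833) = 1.1916, z(0.4500) = -0.1257, d' = 1.3173
Δd' = d'_Block 1 − d'_Block 2 = 0.8255 − 1.3173 = -0.4918
Block 2 has the higher sensitivity.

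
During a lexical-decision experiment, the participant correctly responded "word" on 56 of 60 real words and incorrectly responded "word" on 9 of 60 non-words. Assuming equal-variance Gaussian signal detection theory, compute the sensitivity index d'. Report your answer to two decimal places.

d' = 2.54

H = 56/60 = 0.9333
FA = 9/60 = 0.1500
Φ⁻¹(H) = 1.5008
Φ⁻¹(FA) = -1.0364
d' = z(H) − z(FA) = 1.5008 − (-1.0364) = 2.5372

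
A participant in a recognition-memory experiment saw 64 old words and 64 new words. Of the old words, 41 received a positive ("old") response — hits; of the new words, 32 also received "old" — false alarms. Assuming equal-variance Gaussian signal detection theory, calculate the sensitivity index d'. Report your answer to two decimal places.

H = 41/64 = 0.6406
FA = 32/64 = 0.5000
z(H) = z(0.6406) = 0.3601
z(FA) = z(0.5000) = 0.0000
d' = z(H) − z(FA) = 0.3601 − 0.0000 = 0.3601

d' = 0.36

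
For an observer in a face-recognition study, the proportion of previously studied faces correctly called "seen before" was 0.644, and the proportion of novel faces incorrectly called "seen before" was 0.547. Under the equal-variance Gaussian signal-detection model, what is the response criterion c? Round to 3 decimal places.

Φ⁻¹(H) = 0.3692
Φ⁻¹(FA) = 0.1181
c = −½·[z(H) + z(FA)] = −0.5 × (0.3692 + 0.1181) = -0.24365
c < 0: the observer has a liberal response bias.

c = -0.244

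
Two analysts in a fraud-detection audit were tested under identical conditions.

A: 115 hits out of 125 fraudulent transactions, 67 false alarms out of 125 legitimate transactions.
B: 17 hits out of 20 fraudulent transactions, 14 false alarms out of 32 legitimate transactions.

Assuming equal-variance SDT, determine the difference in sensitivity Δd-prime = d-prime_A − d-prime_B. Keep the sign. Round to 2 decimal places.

A: z(0.9200) = 1.405, z(0.5360) = 0.090, d' = 1.315
B: z(0.8500) = 1.036, z(0.4375) = -0.157, d' = 1.193
Δd' = d'_A − d'_B = 1.315 − 1.193 = 0.122
A has the higher sensitivity.

Δd-prime = 0.12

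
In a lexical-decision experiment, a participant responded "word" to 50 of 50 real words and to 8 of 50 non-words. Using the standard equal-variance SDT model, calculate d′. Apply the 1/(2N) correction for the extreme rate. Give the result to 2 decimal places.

d′ = 3.32

The hit rate is 50/50 = 1, so apply the 1/(2N) correction: H → 1 − 1/(2·50) = 0.99000.
z(H) = z(0.99000) = 2.326
z(FA) = z(0.16000) = -0.994
d' = 2.326 − (-0.994) = 3.320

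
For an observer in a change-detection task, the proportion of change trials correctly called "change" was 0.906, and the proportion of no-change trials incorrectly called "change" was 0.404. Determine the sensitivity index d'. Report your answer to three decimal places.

Φ⁻¹(H) = Φ⁻¹(0.906) = 1.3165
Φ⁻¹(FA) = Φ⁻¹(0.404) = -0.2430
d' = z(H) − z(FA) = 1.3165 − (-0.2430) = 1.5595

d' = 1.560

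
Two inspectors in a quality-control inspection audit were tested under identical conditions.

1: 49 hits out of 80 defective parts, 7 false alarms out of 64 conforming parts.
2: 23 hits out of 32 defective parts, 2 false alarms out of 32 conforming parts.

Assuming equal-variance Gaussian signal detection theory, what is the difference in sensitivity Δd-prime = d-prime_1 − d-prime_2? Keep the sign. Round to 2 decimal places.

Δd-prime = -0.60

1: z(0.6125) = 0.286, z(0.1094) = -1.230, d' = 1.516
2: z(0.7188) = 0.579, z(0.0625) = -1.534, d' = 2.113
Δd' = d'_1 − d'_2 = 1.516 − 2.113 = -0.597
2 has the higher sensitivity.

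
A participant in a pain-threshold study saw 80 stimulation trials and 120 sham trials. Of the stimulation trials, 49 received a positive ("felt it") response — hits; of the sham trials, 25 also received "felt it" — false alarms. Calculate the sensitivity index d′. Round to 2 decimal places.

d′ = 1.10

H = 49/80 = 0.6125
FA = 25/120 = 0.2083
z(H) = z(0.6125) = 0.2858
z(FA) = z(0.2083) = -0.8123
d' = z(H) − z(FA) = 0.2858 − (-0.8123) = 1.0981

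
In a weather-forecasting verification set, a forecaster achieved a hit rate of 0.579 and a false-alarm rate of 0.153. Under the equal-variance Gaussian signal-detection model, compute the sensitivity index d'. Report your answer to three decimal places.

Φ⁻¹(H) = Φ⁻¹(0.579) = 0.1993
Φ⁻¹(FA) = Φ⁻¹(0.153) = -1.0237
d' = z(H) − z(FA) = 0.1993 − (-1.0237) = 1.2230

d' = 1.223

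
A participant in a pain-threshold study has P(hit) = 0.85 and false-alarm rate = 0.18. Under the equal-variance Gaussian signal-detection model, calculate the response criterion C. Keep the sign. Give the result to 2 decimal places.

z(H) = z(0.85) = 1.0364
z(FA) = z(0.18) = -0.9154
c = −½·[z(H) + z(FA)] = −0.5 × (1.0364 + (-0.9154)) = -0.0605

C = -0.06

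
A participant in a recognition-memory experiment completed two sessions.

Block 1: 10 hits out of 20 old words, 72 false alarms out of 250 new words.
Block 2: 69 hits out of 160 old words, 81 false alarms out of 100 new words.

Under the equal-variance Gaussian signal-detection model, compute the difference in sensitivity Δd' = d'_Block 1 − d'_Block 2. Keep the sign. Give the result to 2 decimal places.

Δd' = 1.61

Block 1: z(0.5000) = 0.000, z(0.2880) = -0.559, d' = 0.559
Block 2: z(0.4313) = -0.173, z(0.8100) = 0.878, d' = -1.051
Δd' = d'_Block 1 − d'_Block 2 = 0.559 − (-1.051) = 1.610
Block 1 has the higher sensitivity.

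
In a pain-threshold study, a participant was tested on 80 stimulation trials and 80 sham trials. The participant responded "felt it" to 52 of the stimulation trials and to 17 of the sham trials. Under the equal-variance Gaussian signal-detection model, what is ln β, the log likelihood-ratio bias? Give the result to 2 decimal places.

ln β = 0.24

H = 52/80 = 0.6500
FA = 17/80 = 0.2125
Φ⁻¹(H) = Φ⁻¹(0.6500) = 0.385
Φ⁻¹(FA) = Φ⁻¹(0.2125) = -0.798
ln β = −½·[z(H)² − z(FA)²] = −0.5 × (0.148 − 0.637) = 0.2445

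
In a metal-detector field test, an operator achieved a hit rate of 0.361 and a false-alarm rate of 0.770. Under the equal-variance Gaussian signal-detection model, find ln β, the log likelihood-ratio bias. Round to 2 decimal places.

z(0.361) = -0.356, z(0.770) = 0.739
ln β = −½·[z(H)² − z(FA)²] = −0.5 × (0.127 − 0.546) = 0.2095

ln β = 0.21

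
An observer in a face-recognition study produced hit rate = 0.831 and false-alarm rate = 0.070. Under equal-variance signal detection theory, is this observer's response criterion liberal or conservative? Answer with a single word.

conservative

z(H) = 0.958, z(FA) = -1.476
c = −½·(z(H) + z(FA)) = 0.259
c > 0 → conservative criterion (biased toward responding “no”).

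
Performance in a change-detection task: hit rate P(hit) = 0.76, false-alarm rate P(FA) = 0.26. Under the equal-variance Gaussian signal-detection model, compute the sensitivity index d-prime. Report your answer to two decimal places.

d-prime = 1.35

Φ⁻¹(0.76) = 0.706, Φ⁻¹(0.26) = -0.643
d' = z(H) − z(FA) = 0.706 − (-0.643) = 1.349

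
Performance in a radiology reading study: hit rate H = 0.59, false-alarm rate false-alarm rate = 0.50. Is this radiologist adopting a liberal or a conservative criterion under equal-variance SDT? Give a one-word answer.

z(H) = 0.228, z(FA) = 0.000
c = −½·(z(H) + z(FA)) = -0.114
c < 0 → liberal criterion (biased toward responding “yes”).

liberal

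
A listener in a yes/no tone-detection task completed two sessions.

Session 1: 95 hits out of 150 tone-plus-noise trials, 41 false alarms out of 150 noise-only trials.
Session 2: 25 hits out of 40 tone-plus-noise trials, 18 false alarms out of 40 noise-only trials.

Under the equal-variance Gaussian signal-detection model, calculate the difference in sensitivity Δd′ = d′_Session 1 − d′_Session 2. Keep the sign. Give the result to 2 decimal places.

Δd′ = 0.50

Session 1: z(0.6333) = 0.341, z(0.2733) = -0.603, d' = 0.944
Session 2: z(0.6250) = 0.319, z(0.4500) = -0.126, d' = 0.445
Δd' = d'_Session 1 − d'_Session 2 = 0.944 − 0.445 = 0.499
Session 1 has the higher sensitivity.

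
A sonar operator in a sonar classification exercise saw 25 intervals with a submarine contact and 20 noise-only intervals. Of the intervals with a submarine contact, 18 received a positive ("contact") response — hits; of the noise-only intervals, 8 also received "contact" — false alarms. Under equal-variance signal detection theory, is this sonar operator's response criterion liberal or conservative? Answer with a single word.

liberal

z(H) = 0.583, z(FA) = -0.253
c = −½·(z(H) + z(FA)) = -0.165
c < 0 → liberal criterion (biased toward responding “yes”).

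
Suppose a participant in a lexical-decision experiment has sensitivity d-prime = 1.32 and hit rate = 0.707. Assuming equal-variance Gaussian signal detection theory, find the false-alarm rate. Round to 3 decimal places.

z(hit rate) = z(0.707) = 0.5446
z(FA) = z(H) − d' = 0.5446 − 1.32 = -0.7754
false-alarm rate = Φ(-0.7754) = 0.2191

false-alarm rate = 0.219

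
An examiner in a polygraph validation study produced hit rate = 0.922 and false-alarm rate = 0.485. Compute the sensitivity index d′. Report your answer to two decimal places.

d′ = 1.46

z(H) = z(0.922) = 1.419
z(FA) = z(0.485) = -0.038
d' = z(H) − z(FA) = 1.419 − (-0.038) = 1.457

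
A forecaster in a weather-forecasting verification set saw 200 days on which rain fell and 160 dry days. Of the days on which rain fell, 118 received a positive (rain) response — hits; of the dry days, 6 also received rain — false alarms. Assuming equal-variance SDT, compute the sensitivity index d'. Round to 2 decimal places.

d' = 2.01

H = 118/200 = 0.5900
FA = 6/160 = 0.0375
z(H) = 0.2275
z(FA) = -1.7805
d' = z(H) − z(FA) = 0.2275 − (-1.7805) = 2.0080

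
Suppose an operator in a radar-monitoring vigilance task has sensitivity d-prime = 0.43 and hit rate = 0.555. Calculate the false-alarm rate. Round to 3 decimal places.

false-alarm rate = 0.385

z(hit rate) = z(0.555) = 0.1383
z(FA) = z(H) − d' = 0.1383 − 0.43 = -0.2917
false-alarm rate = Φ(-0.2917) = 0.3853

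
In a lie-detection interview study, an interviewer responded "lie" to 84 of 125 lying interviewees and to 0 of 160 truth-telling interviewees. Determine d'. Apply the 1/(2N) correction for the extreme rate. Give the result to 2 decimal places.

The false-alarm rate is 0/160 = 0, so apply the 1/(2N) correction: FA → 1/(2·160) = 0.00313.
z(H) = z(0.67200) = 0.445
z(FA) = z(0.00313) = -2.734
d' = 0.445 − (-2.734) = 3.179

d' = 3.18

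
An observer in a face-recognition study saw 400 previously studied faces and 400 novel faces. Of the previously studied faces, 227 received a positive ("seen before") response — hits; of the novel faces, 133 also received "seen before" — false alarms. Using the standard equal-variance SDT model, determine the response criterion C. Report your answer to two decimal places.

C = 0.13

H = 227/400 = 0.5675
FA = 133/400 = 0.3325
Φ⁻¹(0.5675) = 0.1700, Φ⁻¹(0.3325) = -0.4330
c = −½·[z(H) + z(FA)] = −0.5 × (0.1700 + (-0.4330)) = 0.1315
c > 0: the observer has a conservative response bias.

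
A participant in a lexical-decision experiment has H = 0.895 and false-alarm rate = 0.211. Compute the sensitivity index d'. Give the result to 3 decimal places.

d' = 2.057

Φ⁻¹(H) = Φ⁻¹(0.895) = 1.2536
Φ⁻¹(FA) = Φ⁻¹(0.211) = -0.8030
d' = z(H) − z(FA) = 1.2536 − (-0.8030) = 2.0566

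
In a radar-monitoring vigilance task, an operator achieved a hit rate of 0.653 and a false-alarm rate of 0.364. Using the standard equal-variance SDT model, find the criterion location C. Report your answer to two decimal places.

C = -0.02

Φ⁻¹(0.653) = 0.393, Φ⁻¹(0.364) = -0.348
c = −½·[z(H) + z(FA)] = −0.5 × (0.393 + (-0.348)) = -0.0225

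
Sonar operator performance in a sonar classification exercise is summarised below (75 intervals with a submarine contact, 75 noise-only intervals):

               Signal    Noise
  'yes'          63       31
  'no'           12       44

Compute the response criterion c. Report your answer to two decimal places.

H = 63/75 = 0.8400
FA = 31/75 = 0.4133
z(0.8400) = 0.994, z(0.4133) = -0.219
c = −½·[z(H) + z(FA)] = −0.5 × (0.994 + (-0.219)) = -0.3875
c < 0: the sonar operator has a liberal response bias.

c = -0.39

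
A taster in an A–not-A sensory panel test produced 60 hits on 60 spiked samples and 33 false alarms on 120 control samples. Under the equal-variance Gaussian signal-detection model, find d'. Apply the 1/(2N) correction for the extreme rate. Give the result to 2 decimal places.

The hit rate is 60/60 = 1, so apply the 1/(2N) correction: H → 1 − 1/(2·60) = 0.99167.
z(H) = z(0.99167) = 2.394
z(FA) = z(0.27500) = -0.598
d' = 2.394 − (-0.598) = 2.992

d' = 2.99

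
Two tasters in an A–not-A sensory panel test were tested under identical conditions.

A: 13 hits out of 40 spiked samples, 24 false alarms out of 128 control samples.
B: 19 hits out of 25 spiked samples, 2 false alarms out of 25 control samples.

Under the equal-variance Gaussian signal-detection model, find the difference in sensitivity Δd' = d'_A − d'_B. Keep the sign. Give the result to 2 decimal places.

A: z(0.3250) = -0.454, z(0.1875) = -0.887, d' = 0.433
B: z(0.7600) = 0.706, z(0.0800) = -1.405, d' = 2.111
Δd' = d'_A − d'_B = 0.433 − 2.111 = -1.678
B has the higher sensitivity.

Δd' = -1.68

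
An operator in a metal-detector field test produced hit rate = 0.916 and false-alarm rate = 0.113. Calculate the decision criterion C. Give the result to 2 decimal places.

z(H) = z(0.916) = 1.379
z(FA) = z(0.113) = -1.211
c = −½·[z(H) + z(FA)] = −0.5 × (1.379 + (-1.211)) = -0.084
c < 0: the operator has a liberal response bias.

C = -0.08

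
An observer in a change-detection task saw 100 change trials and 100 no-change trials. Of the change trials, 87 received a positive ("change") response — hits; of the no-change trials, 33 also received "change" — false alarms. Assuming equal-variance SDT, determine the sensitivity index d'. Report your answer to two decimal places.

H = 87/100 = 0.8700
FA = 33/100 = 0.3300
z(H) = 1.126
z(FA) = -0.440
d' = z(H) − z(FA) = 1.126 − (-0.440) = 1.566

d' = 1.57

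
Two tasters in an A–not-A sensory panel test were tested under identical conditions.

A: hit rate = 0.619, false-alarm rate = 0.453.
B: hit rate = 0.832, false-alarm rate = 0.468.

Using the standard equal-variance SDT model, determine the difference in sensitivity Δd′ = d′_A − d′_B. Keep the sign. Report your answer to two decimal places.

A: z(0.619) = 0.303, z(0.453) = -0.118, d' = 0.421
B: z(0.832) = 0.962, z(0.468) = -0.080, d' = 1.042
Δd' = d'_A − d'_B = 0.421 − 1.042 = -0.621
B has the higher sensitivity.

Δd′ = -0.62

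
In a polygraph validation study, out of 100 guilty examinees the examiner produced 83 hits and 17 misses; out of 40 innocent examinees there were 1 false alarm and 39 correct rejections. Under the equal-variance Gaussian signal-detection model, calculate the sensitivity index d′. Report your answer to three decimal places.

d′ = 2.914

H = 83/100 = 0.8300
FA = 1/40 = 0.0250
Φ⁻¹(H) = Φ⁻¹(0.8300) = 0.9542
Φ⁻¹(FA) = Φ⁻¹(0.0250) = -1.9600
d' = z(H) − z(FA) = 0.9542 − (-1.9600) = 2.9142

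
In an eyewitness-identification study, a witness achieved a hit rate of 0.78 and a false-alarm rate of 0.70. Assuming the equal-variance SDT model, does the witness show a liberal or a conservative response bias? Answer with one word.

z(H) = 0.772, z(FA) = 0.524
c = −½·(z(H) + z(FA)) = -0.648
c < 0 → liberal criterion (biased toward responding “yes”).

liberal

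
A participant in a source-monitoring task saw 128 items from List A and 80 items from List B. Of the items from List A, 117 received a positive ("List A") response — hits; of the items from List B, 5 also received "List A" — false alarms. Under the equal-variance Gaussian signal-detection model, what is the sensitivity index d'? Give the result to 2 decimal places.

d' = 2.90

H = 117/128 = 0.9141
FA = 5/80 = 0.0625
z(0.9141) = 1.366, z(0.0625) = -1.534
d' = z(H) − z(FA) = 1.366 − (-1.534) = 2.900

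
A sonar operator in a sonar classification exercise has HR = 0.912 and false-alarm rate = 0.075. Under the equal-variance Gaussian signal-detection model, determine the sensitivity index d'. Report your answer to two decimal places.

Φ⁻¹(H) = 1.3532
Φ⁻¹(FA) = -1.4395
d' = z(H) − z(FA) = 1.3532 − (-1.4395) = 2.7927

d' = 2.79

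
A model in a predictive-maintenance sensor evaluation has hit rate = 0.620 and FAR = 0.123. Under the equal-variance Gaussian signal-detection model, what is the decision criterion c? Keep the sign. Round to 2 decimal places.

c = 0.43

Φ⁻¹(0.620) = 0.305, Φ⁻¹(0.123) = -1.160
c = −½·[z(H) + z(FA)] = −0.5 × (0.305 + (-1.160)) = 0.4275
c > 0: the model has a conservative response bias.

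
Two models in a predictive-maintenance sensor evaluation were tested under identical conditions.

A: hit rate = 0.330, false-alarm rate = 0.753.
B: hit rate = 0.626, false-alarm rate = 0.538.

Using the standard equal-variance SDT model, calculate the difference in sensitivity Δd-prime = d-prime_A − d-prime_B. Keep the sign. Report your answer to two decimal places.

A: z(0.330) = -0.440, z(0.753) = 0.684, d' = -1.124
B: z(0.626) = 0.321, z(0.538) = 0.095, d' = 0.226
Δd' = d'_A − d'_B = -1.124 − 0.226 = -1.350
B has the higher sensitivity.

Δd-prime = -1.35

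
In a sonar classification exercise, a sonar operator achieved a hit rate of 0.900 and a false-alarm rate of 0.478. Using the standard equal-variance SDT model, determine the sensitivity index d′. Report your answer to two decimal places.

z(0.900) = 1.2816, z(0.478) = -0.0552
d' = z(H) − z(FA) = 1.2816 − (-0.0552) = 1.3368

d′ = 1.34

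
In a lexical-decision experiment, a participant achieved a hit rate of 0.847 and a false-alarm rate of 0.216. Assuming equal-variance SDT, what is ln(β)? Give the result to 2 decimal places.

z(0.847) = 1.024, z(0.216) = -0.786
ln β = −½·[z(H)² − z(FA)²] = −0.5 × (1.049 − 0.618) = -0.2155

ln β = -0.22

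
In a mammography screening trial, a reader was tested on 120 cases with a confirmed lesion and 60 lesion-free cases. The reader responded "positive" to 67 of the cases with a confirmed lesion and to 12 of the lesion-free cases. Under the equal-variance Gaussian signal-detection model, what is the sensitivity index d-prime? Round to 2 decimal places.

d-prime = 0.99

H = 67/120 = 0.5583
FA = 12/60 = 0.2000
z(H) = 0.1467
z(FA) = -0.8416
d' = z(H) − z(FA) = 0.1467 − (-0.8416) = 0.9883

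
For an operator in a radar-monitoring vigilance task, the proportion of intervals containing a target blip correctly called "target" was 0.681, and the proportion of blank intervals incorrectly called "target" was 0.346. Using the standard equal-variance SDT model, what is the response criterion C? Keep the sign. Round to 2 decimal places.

Φ⁻¹(H) = Φ⁻¹(0.681) = 0.470
Φ⁻¹(FA) = Φ⁻¹(0.346) = -0.396
c = −½·[z(H) + z(FA)] = −0.5 × (0.470 + (-0.396)) = -0.037

C = -0.04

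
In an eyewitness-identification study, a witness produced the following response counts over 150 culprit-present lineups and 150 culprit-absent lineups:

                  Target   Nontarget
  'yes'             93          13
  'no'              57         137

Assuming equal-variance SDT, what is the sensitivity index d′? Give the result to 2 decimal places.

H = 93/150 = 0.6200
FA = 13/150 = 0.0867
z(0.6200) = 0.3055, z(0.0867) = -1.3614
d' = z(H) − z(FA) = 0.3055 − (-1.3614) = 1.6669

d′ = 1.67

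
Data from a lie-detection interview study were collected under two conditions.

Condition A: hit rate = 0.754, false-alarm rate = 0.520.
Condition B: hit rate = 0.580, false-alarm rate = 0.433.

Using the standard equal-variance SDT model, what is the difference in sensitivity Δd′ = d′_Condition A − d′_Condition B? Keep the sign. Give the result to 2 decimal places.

Δd′ = 0.27

Condition A: z(0.754) = 0.687, z(0.520) = 0.050, d' = 0.637
Condition B: z(0.580) = 0.202, z(0.433) = -0.169, d' = 0.371
Δd' = d'_Condition A − d'_Condition B = 0.637 − 0.371 = 0.266
Condition A has the higher sensitivity.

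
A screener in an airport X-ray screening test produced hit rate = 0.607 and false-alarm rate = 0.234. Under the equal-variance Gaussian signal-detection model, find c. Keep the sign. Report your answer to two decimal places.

z(H) = z(0.607) = 0.2715
z(FA) = z(0.234) = -0.7257
c = −½·[z(H) + z(FA)] = −0.5 × (0.2715 + (-0.7257)) = 0.2271
c > 0: the screener has a conservative response bias.

c = 0.23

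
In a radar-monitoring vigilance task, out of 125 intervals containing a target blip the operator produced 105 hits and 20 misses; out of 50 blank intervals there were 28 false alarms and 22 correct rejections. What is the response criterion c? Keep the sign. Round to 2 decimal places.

c = -0.57

H = 105/125 = 0.8400
FA = 28/50 = 0.5600
z(0.8400) = 0.9945, z(0.5600) = 0.1510
c = −½·[z(H) + z(FA)] = −0.5 × (0.9945 + 0.1510) = -0.57275
c < 0: the operator has a liberal response bias.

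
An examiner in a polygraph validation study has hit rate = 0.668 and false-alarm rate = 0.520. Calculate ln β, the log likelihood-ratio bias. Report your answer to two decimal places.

ln β = -0.09

Φ⁻¹(H) = Φ⁻¹(0.668) = 0.434
Φ⁻¹(FA) = Φ⁻¹(0.520) = 0.050
ln β = −½·[z(H)² − z(FA)²] = −0.5 × (0.188 − 0.003) = -0.0925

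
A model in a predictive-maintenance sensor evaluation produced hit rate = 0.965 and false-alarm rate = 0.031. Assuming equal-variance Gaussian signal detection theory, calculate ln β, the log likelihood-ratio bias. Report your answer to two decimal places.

z(H) = 1.812
z(FA) = -1.866
ln β = −½·[z(H)² − z(FA)²] = −0.5 × (3.283 − 3.482) = 0.0995

ln β = 0.10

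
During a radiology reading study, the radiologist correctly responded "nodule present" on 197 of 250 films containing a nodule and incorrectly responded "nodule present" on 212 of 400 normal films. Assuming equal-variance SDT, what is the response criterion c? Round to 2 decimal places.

H = 197/250 = 0.7880
FA = 212/400 = 0.5300
z(H) = z(0.7880) = 0.7995
z(FA) = z(0.5300) = 0.0753
c = −½·[z(H) + z(FA)] = −0.5 × (0.7995 + 0.0753) = -0.4374

c = -0.44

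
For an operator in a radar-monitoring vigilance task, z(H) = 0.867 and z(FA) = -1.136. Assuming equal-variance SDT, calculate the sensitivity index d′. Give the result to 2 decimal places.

d′ = 2.00

d' = z(H) − z(FA) = 0.867 − (-1.136) = 2.003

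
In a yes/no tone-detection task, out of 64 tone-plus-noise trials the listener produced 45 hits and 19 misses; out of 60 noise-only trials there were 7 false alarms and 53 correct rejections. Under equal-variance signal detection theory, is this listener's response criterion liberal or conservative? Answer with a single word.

z(H) = 0.533, z(FA) = -1.192
c = −½·(z(H) + z(FA)) = 0.3295
c > 0 → conservative criterion (biased toward responding “no”).

conservative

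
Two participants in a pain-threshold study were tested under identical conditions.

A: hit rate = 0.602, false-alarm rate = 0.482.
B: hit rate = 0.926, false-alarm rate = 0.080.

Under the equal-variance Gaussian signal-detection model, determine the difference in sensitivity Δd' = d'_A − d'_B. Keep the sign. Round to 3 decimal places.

A: z(0.602) = 0.2585, z(0.482) = -0.0451, d' = 0.3036
B: z(0.926) = 1.4466, z(0.080) = -1.4051, d' = 2.8517
Δd' = d'_A − d'_B = 0.3036 − 2.8517 = -2.5481
B has the higher sensitivity.

Δd' = -2.548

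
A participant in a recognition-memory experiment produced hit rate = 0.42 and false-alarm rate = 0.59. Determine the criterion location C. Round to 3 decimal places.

C = -0.013

Φ⁻¹(H) = Φ⁻¹(0.42) = -0.2019
Φ⁻¹(FA) = Φ⁻¹(0.59) = 0.2275
c = −½·[z(H) + z(FA)] = −0.5 × (-0.2019 + 0.2275) = -0.0128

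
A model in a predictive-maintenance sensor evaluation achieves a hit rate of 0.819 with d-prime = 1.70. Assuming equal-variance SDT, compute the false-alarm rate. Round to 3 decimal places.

false-alarm rate = 0.215

z(hit rate) = z(0.819) = 0.9116
z(FA) = z(H) − d' = 0.9116 − 1.70 = -0.7884
false-alarm rate = Φ(-0.7884) = 0.2152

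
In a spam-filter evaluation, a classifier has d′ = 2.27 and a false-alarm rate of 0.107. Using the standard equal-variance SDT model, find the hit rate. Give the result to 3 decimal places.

hit rate = 0.848

z(false-alarm rate) = z(0.107) = -1.2426
z(H) = z(FA) + d' = -1.2426 + 2.27 = 1.0274
hit rate = Φ(1.0274) = 0.8479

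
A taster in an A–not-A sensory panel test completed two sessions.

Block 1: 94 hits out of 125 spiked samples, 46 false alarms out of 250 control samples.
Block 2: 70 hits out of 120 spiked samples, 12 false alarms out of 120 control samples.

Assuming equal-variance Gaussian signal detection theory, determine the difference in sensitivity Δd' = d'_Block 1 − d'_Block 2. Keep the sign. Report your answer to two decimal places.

Δd' = 0.09

Block 1: z(0.7520) = 0.681, z(0.1840) = -0.900, d' = 1.581
Block 2: z(0.5833) = 0.210, z(0.1000) = -1.282, d' = 1.492
Δd' = d'_Block 1 − d'_Block 2 = 1.581 − 1.492 = 0.089
Block 1 has the higher sensitivity.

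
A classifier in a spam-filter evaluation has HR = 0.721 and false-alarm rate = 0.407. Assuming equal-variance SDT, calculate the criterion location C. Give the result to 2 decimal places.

C = -0.18

z(0.721) = 0.5858, z(0.407) = -0.2353
c = −½·[z(H) + z(FA)] = −0.5 × (0.5858 + (-0.2353)) = -0.17525
c < 0: the classifier has a liberal response bias.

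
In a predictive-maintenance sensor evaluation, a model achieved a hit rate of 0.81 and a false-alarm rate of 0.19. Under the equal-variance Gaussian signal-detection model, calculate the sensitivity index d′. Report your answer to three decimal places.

z(H) = z(0.81) = 0.8779
z(FA) = z(0.19) = -0.8779
d' = z(H) − z(FA) = 0.8779 − (-0.8779) = 1.7558

d′ = 1.756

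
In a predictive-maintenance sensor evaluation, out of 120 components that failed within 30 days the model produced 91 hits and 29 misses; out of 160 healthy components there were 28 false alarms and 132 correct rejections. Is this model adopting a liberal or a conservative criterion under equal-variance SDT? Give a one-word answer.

conservative

z(H) = 0.701, z(FA) = -0.935
c = −½·(z(H) + z(FA)) = 0.117
c > 0 → conservative criterion (biased toward responding “no”).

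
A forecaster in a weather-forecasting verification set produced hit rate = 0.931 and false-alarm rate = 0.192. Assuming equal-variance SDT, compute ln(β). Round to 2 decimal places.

ln β = -0.72

Φ⁻¹(H) = Φ⁻¹(0.931) = 1.483
Φ⁻¹(FA) = Φ⁻¹(0.192) = -0.871
ln β = −½·[z(H)² − z(FA)²] = −0.5 × (2.199 − 0.759) = -0.720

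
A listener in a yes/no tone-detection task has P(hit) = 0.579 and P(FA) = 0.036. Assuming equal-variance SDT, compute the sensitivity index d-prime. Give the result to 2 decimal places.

Φ⁻¹(H) = Φ⁻¹(0.579) = 0.199
Φ⁻¹(FA) = Φ⁻¹(0.036) = -1.799
d' = z(H) − z(FA) = 0.199 − (-1.799) = 1.998

d-prime = 2.00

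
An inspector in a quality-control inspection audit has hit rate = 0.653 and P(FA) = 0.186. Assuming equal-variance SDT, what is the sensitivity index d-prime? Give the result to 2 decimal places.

z(H) = z(0.653) = 0.393
z(FA) = z(0.186) = -0.893
d' = z(H) − z(FA) = 0.393 − (-0.893) = 1.286

d-prime = 1.29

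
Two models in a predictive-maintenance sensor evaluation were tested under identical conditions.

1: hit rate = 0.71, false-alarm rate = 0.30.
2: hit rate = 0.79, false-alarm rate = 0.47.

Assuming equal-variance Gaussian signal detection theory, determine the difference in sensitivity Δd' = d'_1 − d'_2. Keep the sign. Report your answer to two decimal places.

1: z(0.71) = 0.553, z(0.30) = -0.524, d' = 1.077
2: z(0.79) = 0.806, z(0.47) = -0.075, d' = 0.881
Δd' = d'_1 − d'_2 = 1.077 − 0.881 = 0.196
1 has the higher sensitivity.

Δd' = 0.20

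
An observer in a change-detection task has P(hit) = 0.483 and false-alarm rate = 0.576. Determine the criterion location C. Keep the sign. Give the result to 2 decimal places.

z(H) = -0.0426
z(FA) = 0.1917
c = −½·[z(H) + z(FA)] = −0.5 × (-0.0426 + 0.1917) = -0.07455

C = -0.07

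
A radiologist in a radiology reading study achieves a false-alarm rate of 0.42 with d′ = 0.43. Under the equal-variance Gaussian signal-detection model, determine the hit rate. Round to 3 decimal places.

z(false-alarm rate) = z(0.42) = -0.2019
z(H) = z(FA) + d' = -0.2019 + 0.43 = 0.2281
hit rate = Φ(0.2281) = 0.5902

hit rate = 0.590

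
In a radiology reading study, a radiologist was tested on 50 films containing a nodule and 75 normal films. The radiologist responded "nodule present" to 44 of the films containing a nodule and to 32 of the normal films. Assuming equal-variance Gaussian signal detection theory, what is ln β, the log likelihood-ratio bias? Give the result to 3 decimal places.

H = 44/50 = 0.8800
FA = 32/75 = 0.4267
z(H) = 1.1750
z(FA) = -0.1848
ln β = −½·[z(H)² − z(FA)²] = −0.5 × (1.3806 − 0.0342) = -0.6732

ln β = -0.673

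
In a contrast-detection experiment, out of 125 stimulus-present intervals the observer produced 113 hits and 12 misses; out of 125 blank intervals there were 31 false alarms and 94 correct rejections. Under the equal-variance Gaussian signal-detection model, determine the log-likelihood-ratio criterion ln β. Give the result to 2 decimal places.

ln β = -0.62

H = 113/125 = 0.9040
FA = 31/125 = 0.2480
Φ⁻¹(0.9040) = 1.305, Φ⁻¹(0.2480) = -0.681
ln β = −½·[z(H)² − z(FA)²] = −0.5 × (1.703 − 0.464) = -0.6195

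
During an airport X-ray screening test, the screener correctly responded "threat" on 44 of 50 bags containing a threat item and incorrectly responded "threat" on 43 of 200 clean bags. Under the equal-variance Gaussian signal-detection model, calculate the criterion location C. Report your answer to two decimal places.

H = 44/50 = 0.8800
FA = 43/200 = 0.2150
Φ⁻¹(H) = 1.1750
Φ⁻¹(FA) = -0.7892
c = −½·[z(H) + z(FA)] = −0.5 × (1.1750 + (-0.7892)) = -0.1929

C = -0.19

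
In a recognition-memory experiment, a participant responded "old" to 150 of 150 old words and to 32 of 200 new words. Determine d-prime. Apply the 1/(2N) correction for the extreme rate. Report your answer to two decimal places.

d-prime = 3.71

The hit rate is 150/150 = 1, so apply the 1/(2N) correction: H → 1 − 1/(2·150) = 0.99667.
z(H) = z(0.99667) = 2.713
z(FA) = z(0.16000) = -0.994
d' = 2.713 − (-0.994) = 3.707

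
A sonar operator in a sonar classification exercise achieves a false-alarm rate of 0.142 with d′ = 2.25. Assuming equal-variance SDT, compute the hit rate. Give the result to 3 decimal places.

z(false-alarm rate) = z(0.142) = -1.0714
z(H) = z(FA) + d' = -1.0714 + 2.25 = 1.1786
hit rate = Φ(1.1786) = 0.8807

hit rate = 0.881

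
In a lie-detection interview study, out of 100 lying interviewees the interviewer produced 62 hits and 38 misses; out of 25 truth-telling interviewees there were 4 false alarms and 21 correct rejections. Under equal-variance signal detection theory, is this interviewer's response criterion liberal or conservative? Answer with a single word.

conservative

z(H) = 0.305, z(FA) = -0.994
c = −½·(z(H) + z(FA)) = 0.3445
c > 0 → conservative criterion (biased toward responding “no”).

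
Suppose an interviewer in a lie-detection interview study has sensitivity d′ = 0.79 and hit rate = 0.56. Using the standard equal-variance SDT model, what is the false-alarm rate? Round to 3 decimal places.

z(hit rate) = z(0.56) = 0.1510
z(FA) = z(H) − d' = 0.1510 − 0.79 = -0.6390
false-alarm rate = Φ(-0.6390) = 0.2614

false-alarm rate = 0.261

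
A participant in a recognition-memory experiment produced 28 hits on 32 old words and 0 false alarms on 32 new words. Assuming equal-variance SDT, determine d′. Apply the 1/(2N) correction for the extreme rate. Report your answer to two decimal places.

d′ = 3.30

The false-alarm rate is 0/32 = 0, so apply the 1/(2N) correction: FA → 1/(2·32) = 0.01562.
z(H) = z(0.87500) = 1.150
z(FA) = z(0.01562) = -2.154
d' = 1.150 − (-2.154) = 3.304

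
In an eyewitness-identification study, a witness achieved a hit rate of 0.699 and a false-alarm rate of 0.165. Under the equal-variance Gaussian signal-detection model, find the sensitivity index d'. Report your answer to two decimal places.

z(H) = 0.5215
z(FA) = -0.9741
d' = z(H) − z(FA) = 0.5215 − (-0.9741) = 1.4956

d' = 1.50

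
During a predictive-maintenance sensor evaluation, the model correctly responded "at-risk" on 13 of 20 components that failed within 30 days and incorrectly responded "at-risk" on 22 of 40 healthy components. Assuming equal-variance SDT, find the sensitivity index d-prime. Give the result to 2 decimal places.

H = 13/20 = 0.6500
FA = 22/40 = 0.5500
z(H) = z(0.6500) = 0.3853
z(FA) = z(0.5500) = 0.1257
d' = z(H) − z(FA) = 0.3853 − 0.1257 = 0.2596

d-prime = 0.26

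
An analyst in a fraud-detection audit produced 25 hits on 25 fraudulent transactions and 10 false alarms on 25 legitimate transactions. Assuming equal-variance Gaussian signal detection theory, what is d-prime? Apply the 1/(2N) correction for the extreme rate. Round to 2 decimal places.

The hit rate is 25/25 = 1, so apply the 1/(2N) correction: H → 1 − 1/(2·25) = 0.98000.
z(H) = z(0.98000) = 2.054
z(FA) = z(0.40000) = -0.253
d' = 2.054 − (-0.253) = 2.307

d-prime = 2.31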